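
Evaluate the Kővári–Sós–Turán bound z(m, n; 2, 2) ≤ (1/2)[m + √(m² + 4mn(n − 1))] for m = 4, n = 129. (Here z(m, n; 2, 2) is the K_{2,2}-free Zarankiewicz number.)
z(4, 129; 2, 2) ≤ (1/2)[4 + √(4² + 4·4·129·128)] = (1/2)[4 + √264208] = 259.0058

Kővári–Sós–Turán: let r_1, ..., r_4 be the row sums and z = Σ r_i the total number of 1s. Each pair of columns can share at most one row with both entries 1 (else a 2×2 all-ones block appears), so Σ_i C(r_i, 2) ≤ C(129, 2) = 8256. By convexity Σ_i C(r_i, 2) ≥ 4·C(z/4, 2) = z(z − 4)/(2·4), giving z² − 4z − 4·129·128 ≤ 0 and hence z ≤ (1/2)[4 + √(16 + 4·66048)] = (1/2)[4 + √264208] ≈ (1/2)(4 + 514.0117) = 259.0058.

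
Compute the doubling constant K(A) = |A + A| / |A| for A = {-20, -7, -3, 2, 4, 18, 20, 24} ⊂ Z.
K = |A + A| / |A| = 33/8

Enumerate A + A = {a + b : a, b ∈ A}. With |A| = 8, there are |A|^2 = 64 ordered sum pairs; collecting distinct values, A + A = {-40, -27, -23, -18, -16, -14, -10, -6, -5, -3, -2, -1, 0, 1, 4, 6, 8, 11, 13, 15, 17, 20, 21, 22, 24, 26, 28, 36, 38, 40, 42, 44, 48}, so |A + A| = 33. Thus K = 33/8. For comparison, the minimum possible |A + A| over all 8-element sets is 2·8 − 1 = 15 (so min K = 15/8), attained only by arithmetic progressions.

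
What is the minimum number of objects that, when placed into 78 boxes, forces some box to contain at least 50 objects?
n = (50 − 1)·78 + 1 = 3823

By the generalised pigeonhole principle, to guarantee some box contains ≥ r objects we need more than (r − 1) · k objects total. Threshold: n = (r − 1) · k + 1. With r = 50 and k = 78: n = 49 · 78 + 1 = 3822 + 1 = 3823. For n = 3822 = 49 · 78, we can put exactly 49 objects in every box, avoiding 50 in any single one — so 3823 is tight.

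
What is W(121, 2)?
W(121, 2) = 121 + 1 = 122

A 2-term AP is any pair of integers, so a monochromatic 2-AP exists iff some colour is used at least twice. With 121 colours, the colouring i ↦ i on {1, ..., 121} uses each colour once, avoiding any monochromatic pair, so W(121, 2) > 121. For {1, ..., 122}, pigeonhole forces two integers of the same colour, which form a monochromatic 2-AP. Hence W(121, 2) = 122.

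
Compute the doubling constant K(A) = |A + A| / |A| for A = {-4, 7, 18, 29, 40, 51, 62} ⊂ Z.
K = |A + A| / |A| = 13/7

Enumerate A + A = {a + b : a, b ∈ A}. With |A| = 7, there are |A|^2 = 49 ordered sum pairs; collecting distinct values, A + A = {-8, 3, 14, 25, 36, 47, 58, 69, 80, 91, 102, 113, 124}, so |A + A| = 13. Thus K = 13/7. Here |A + A| = 2|A| − 1 = 13, the minimum possible — so K = 13/7 is minimal, which holds iff A is an arithmetic progression.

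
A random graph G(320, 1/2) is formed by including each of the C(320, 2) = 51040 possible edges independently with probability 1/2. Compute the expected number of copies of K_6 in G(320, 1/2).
E[# K_6] = C(320, 6) · (1/2)^C(6, 2) = 1422630723360 / 2^15 = 44457210105/1024 ≈ 43415244.243164

For each 6-subset S of vertices (there are C(320, 6) = 1422630723360 such S), let X_S = 1 if S induces a K_6 (all C(6, 2) = 15 edges present). Then P(X_S = 1) = (1/2)^15 = 1/32768. By linearity of expectation, E[# K_6] = C(320, 6) · (1/2)^15 = 1422630723360 / 32768 = 44457210105/1024 ≈ 43415244.243164.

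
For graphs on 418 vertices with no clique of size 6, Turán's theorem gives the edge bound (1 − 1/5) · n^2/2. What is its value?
Turán density bound = (4/5) · 418^2/2 = 349448/5 ≈ 69889.6

Turán's theorem: ex(n, K_{r+1}) is achieved by the complete r-partite Turán graph T(n, r) with parts as balanced as possible, and is at most (1 − 1/r) · n^2/2. For r = 5, n = 418: the density bound is (4/5) · 174724/2 = 349448/5 ≈ 69889.6. The integer-valued extremum is e(T(418, 5)) = 69889, which is strictly less than the density bound 349448/5 since 5 ∤ 418 (the parts of T(418, 5) cannot all be equal).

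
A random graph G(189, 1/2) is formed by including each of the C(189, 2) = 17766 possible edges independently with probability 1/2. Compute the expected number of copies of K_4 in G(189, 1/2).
E[# K_4] = C(189, 4) · (1/2)^C(4, 2) = 51494751 / 2^6 = 804605.484375

For each 4-subset S of vertices (there are C(189, 4) = 51494751 such S), let X_S = 1 if S induces a K_4 (all C(4, 2) = 6 edges present). Then P(X_S = 1) = (1/2)^6 = 1/64. By linearity of expectation, E[# K_4] = C(189, 4) · (1/2)^6 = 51494751 / 64 = 804605.484375.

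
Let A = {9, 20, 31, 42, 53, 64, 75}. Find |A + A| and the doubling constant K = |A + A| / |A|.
K = |A + A| / |A| = 13/7

Enumerate A + A = {a + b : a, b ∈ A}. With |A| = 7, there are |A|^2 = 49 ordered sum pairs; collecting distinct values, A + A = {18, 29, 40, 51, 62, 73, 84, 95, 106, 117, 128, 139, 150}, so |A + A| = 13. Thus K = 13/7. Here |A + A| = 2|A| − 1 = 13, the minimum possible — so K = 13/7 is minimal, which holds iff A is an arithmetic progression.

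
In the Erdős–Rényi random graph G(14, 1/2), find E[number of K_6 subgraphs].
E[# K_6] = C(14, 6) · (1/2)^C(6, 2) = 3003 / 2^15 ≈ 0.091644

For each 6-subset S of vertices (there are C(14, 6) = 3003 such S), let X_S = 1 if S induces a K_6 (all C(6, 2) = 15 edges present). Then P(X_S = 1) = (1/2)^15 = 1/32768. By linearity of expectation, E[# K_6] = C(14, 6) · (1/2)^15 = 3003 / 32768 ≈ 0.091644.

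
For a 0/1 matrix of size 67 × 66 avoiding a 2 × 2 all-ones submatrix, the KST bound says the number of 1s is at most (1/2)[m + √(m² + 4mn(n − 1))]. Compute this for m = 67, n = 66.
z(67, 66; 2, 2) ≤ (1/2)[67 + √(67² + 4·67·66·65)] = (1/2)[67 + √1154209] = 570.6706

Kővári–Sós–Turán: let r_1, ..., r_67 be the row sums and z = Σ r_i the total number of 1s. Each pair of columns can share at most one row with both entries 1 (else a 2×2 all-ones block appears), so Σ_i C(r_i, 2) ≤ C(66, 2) = 2145. By convexity Σ_i C(r_i, 2) ≥ 67·C(z/67, 2) = z(z − 67)/(2·67), giving z² − 67z − 67·66·65 ≤ 0 and hence z ≤ (1/2)[67 + √(4489 + 4·287430)] = (1/2)[67 + √1154209] ≈ (1/2)(67 + 1074.3412) = 570.6706.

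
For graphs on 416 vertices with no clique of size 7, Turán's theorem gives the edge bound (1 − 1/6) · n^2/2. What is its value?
Turán density bound = (5/6) · 416^2/2 = 216320/3 ≈ 72106.6667

Turán's theorem: ex(n, K_{r+1}) is achieved by the complete r-partite Turán graph T(n, r) with parts as balanced as possible, and is at most (1 − 1/r) · n^2/2. For r = 6, n = 416: the density bound is (5/6) · 173056/2 = 216320/3 ≈ 72106.6667. The integer-valued extremum is e(T(416, 6)) = 72106, which is strictly less than the density bound 216320/3 since 6 ∤ 416 (the parts of T(416, 6) cannot all be equal).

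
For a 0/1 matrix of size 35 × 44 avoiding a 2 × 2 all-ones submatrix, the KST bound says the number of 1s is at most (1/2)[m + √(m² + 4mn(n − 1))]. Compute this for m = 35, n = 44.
z(35, 44; 2, 2) ≤ (1/2)[35 + √(35² + 4·35·44·43)] = (1/2)[35 + √266105] = 275.4268

Kővári–Sós–Turán: let r_1, ..., r_35 be the row sums and z = Σ r_i the total number of 1s. Each pair of columns can share at most one row with both entries 1 (else a 2×2 all-ones block appears), so Σ_i C(r_i, 2) ≤ C(44, 2) = 946. By convexity Σ_i C(r_i, 2) ≥ 35·C(z/35, 2) = z(z − 35)/(2·35), giving z² − 35z − 35·44·43 ≤ 0 and hence z ≤ (1/2)[35 + √(1225 + 4·66220)] = (1/2)[35 + √266105] ≈ (1/2)(35 + 515.8537) = 275.4268.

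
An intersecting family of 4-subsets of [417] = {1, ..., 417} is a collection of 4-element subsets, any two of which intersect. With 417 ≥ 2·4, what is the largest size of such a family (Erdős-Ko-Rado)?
max |F| = C(416, 3) = 11912160

Erdős-Ko-Rado (1961): when n ≥ 2k, max |F| = C(n−1, k−1). The bound is attained by the star {A : i ∈ A} for any fixed i ∈ [n]. Here C(417−1, 4−1) = C(416, 3) = 11912160.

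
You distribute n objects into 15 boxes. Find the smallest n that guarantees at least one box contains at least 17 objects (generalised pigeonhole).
n = (17 − 1)·15 + 1 = 241

By the generalised pigeonhole principle, to guarantee some box contains ≥ r objects we need more than (r − 1) · k objects total. Threshold: n = (r − 1) · k + 1. With r = 17 and k = 15: n = 16 · 15 + 1 = 240 + 1 = 241. For n = 240 = 16 · 15, we can put exactly 16 objects in every box, avoiding 17 in any single one — so 241 is tight.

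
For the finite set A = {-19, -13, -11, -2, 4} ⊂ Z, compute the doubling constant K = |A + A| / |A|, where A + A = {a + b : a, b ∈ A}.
K = |A + A| / |A| = 14/5

Enumerate A + A = {a + b : a, b ∈ A}. With |A| = 5, there are |A|^2 = 25 ordered sum pairs; collecting distinct values, A + A = {-38, -32, -30, -26, -24, -22, -21, -15, -13, -9, -7, -4, 2, 8}, so |A + A| = 14. Thus K = 14/5. For comparison, the minimum possible |A + A| over all 5-element sets is 2·5 − 1 = 9 (so min K = 9/5), attained only by arithmetic progressions.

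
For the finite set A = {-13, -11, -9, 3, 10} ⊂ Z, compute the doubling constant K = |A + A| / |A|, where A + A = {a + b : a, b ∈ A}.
K = |A + A| / |A| = 14/5

Enumerate A + A = {a + b : a, b ∈ A}. With |A| = 5, there are |A|^2 = 25 ordered sum pairs; collecting distinct values, A + A = {-26, -24, -22, -20, -18, -10, -8, -6, -3, -1, 1, 6, 13, 20}, so |A + A| = 14. Thus K = 14/5. For comparison, the minimum possible |A + A| over all 5-element sets is 2·5 − 1 = 9 (so min K = 9/5), attained only by arithmetic progressions.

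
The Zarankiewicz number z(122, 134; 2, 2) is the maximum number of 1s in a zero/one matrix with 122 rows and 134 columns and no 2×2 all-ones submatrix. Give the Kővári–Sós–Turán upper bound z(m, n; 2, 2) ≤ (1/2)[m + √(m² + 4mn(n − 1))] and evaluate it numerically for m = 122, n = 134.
z(122, 134; 2, 2) ≤ (1/2)[122 + √(122² + 4·122·134·133)] = (1/2)[122 + √8712020] = 1536.8066

Kővári–Sós–Turán: let r_1, ..., r_122 be the row sums and z = Σ r_i the total number of 1s. Each pair of columns can share at most one row with both entries 1 (else a 2×2 all-ones block appears), so Σ_i C(r_i, 2) ≤ C(134, 2) = 8911. By convexity Σ_i C(r_i, 2) ≥ 122·C(z/122, 2) = z(z − 122)/(2·122), giving z² − 122z − 122·134·133 ≤ 0 and hence z ≤ (1/2)[122 + √(14884 + 4·2174284)] = (1/2)[122 + √8712020] ≈ (1/2)(122 + 2951.6131) = 1536.8066.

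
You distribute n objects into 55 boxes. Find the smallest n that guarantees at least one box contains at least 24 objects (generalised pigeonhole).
n = (24 − 1)·55 + 1 = 1266

By the generalised pigeonhole principle, to guarantee some box contains ≥ r objects we need more than (r − 1) · k objects total. Threshold: n = (r − 1) · k + 1. With r = 24 and k = 55: n = 23 · 55 + 1 = 1265 + 1 = 1266. For n = 1265 = 23 · 55, we can put exactly 23 objects in every box, avoiding 24 in any single one — so 1266 is tight.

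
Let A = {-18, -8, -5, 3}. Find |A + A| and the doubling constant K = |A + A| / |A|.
K = |A + A| / |A| = 10/4 = 5/2

Enumerate A + A = {a + b : a, b ∈ A}. With |A| = 4, there are |A|^2 = 16 ordered sum pairs; collecting distinct values, A + A = {-36, -26, -23, -16, -15, -13, -10, -5, -2, 6}, so |A + A| = 10. Thus K = 10/4 = 5/2. For comparison, the minimum possible |A + A| over all 4-element sets is 2·4 − 1 = 7 (so min K = 7/4), attained only by arithmetic progressions.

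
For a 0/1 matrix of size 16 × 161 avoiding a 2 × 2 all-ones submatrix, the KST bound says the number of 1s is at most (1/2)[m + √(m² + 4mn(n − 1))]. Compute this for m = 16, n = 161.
z(16, 161; 2, 2) ≤ (1/2)[16 + √(16² + 4·16·161·160)] = (1/2)[16 + √1648896] = 650.0467

Kővári–Sós–Turán: let r_1, ..., r_16 be the row sums and z = Σ r_i the total number of 1s. Each pair of columns can share at most one row with both entries 1 (else a 2×2 all-ones block appears), so Σ_i C(r_i, 2) ≤ C(161, 2) = 12880. By convexity Σ_i C(r_i, 2) ≥ 16·C(z/16, 2) = z(z − 16)/(2·16), giving z² − 16z − 16·161·160 ≤ 0 and hence z ≤ (1/2)[16 + √(256 + 4·412160)] = (1/2)[16 + √1648896] ≈ (1/2)(16 + 1284.0935) = 650.0467.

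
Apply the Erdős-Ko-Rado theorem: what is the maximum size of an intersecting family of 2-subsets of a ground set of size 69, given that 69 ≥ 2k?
max |F| = C(68, 1) = 68

The Erdős-Ko-Rado theorem states: for n ≥ 2k, an intersecting family of k-subsets of an n-element set has size at most C(n − 1, k − 1), with equality for 'star' families {A ⊆ [n] : |A| = k, i ∈ A} (fix an element i). For n = 69, k = 2: C(68, 1) = 68.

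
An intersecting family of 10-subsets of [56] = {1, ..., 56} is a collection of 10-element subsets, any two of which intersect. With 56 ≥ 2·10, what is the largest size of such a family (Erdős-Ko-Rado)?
max |F| = C(55, 9) = 6358402050

Erdős-Ko-Rado (1961): when n ≥ 2k, max |F| = C(n−1, k−1). The bound is attained by the star {A : i ∈ A} for any fixed i ∈ [n]. Here C(56−1, 10−1) = C(55, 9) = 6358402050.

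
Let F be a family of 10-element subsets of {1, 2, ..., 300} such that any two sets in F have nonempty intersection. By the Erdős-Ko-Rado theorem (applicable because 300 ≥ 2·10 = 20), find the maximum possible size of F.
max |F| = C(299, 9) = 46610674441390059

The Erdős-Ko-Rado theorem states: for n ≥ 2k, an intersecting family of k-subsets of an n-element set has size at most C(n − 1, k − 1), with equality for 'star' families {A ⊆ [n] : |A| = k, i ∈ A} (fix an element i). For n = 300, k = 10: C(299, 9) = 46610674441390059.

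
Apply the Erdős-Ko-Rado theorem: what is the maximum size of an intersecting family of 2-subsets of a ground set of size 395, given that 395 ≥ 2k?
max |F| = C(394, 1) = 394

The Erdős-Ko-Rado theorem states: for n ≥ 2k, an intersecting family of k-subsets of an n-element set has size at most C(n − 1, k − 1), with equality for 'star' families {A ⊆ [n] : |A| = k, i ∈ A} (fix an element i). For n = 395, k = 2: C(394, 1) = 394.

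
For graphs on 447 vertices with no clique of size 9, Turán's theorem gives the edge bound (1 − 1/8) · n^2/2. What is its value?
Turán density bound = (7/8) · 447^2/2 = 1398663/16 ≈ 87416.4375

Turán's theorem: ex(n, K_{r+1}) is achieved by the complete r-partite Turán graph T(n, r) with parts as balanced as possible, and is at most (1 − 1/r) · n^2/2. For r = 8, n = 447: the density bound is (7/8) · 199809/2 = 1398663/16 ≈ 87416.4375. The integer-valued extremum is e(T(447, 8)) = 87416, which is strictly less than the density bound 1398663/16 since 8 ∤ 447 (the parts of T(447, 8) cannot all be equal).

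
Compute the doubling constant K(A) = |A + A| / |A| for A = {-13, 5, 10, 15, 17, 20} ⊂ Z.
K = |A + A| / |A| = 18/6 = 3

Enumerate A + A = {a + b : a, b ∈ A}. With |A| = 6, there are |A|^2 = 36 ordered sum pairs; collecting distinct values, A + A = {-26, -8, -3, 2, 4, 7, 10, 15, 20, 22, 25, 27, 30, 32, 34, 35, 37, 40}, so |A + A| = 18. Thus K = 18/6 = 3. For comparison, the minimum possible |A + A| over all 6-element sets is 2·6 − 1 = 11 (so min K = 11/6), attained only by arithmetic progressions.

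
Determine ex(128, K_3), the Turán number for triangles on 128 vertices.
ex(128, K_3) = ⌊128^2/4⌋ = 4096

Mantel (1907): a triangle-free graph on n vertices has at most ⌊n^2/4⌋ edges, with equality for the complete bipartite graph K_{⌊n/2⌋, ⌈n/2⌉}. For n = 128: ⌊128^2/4⌋ = ⌊16384/4⌋ = 4096. The extremal graph is K_{64, 64}, which has 64·64 = 4096 edges.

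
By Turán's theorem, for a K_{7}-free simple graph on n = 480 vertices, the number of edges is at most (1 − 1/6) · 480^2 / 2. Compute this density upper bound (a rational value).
Turán density bound = (5/6) · 480^2/2 = 96000

Turán's theorem: ex(n, K_{r+1}) is achieved by the complete r-partite Turán graph T(n, r) with parts as balanced as possible, and is at most (1 − 1/r) · n^2/2. For r = 6, n = 480: the density bound is (5/6) · 230400/2 = 96000. Since 6 ∣ 480, the Turán graph T(480, 6) has parts of equal size 80, and its edge count e(T(480, 6)) = 96000 attains the density bound exactly.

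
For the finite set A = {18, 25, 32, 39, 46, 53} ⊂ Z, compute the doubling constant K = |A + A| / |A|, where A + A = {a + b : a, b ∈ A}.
K = |A + A| / |A| = 11/6

Enumerate A + A = {a + b : a, b ∈ A}. With |A| = 6, there are |A|^2 = 36 ordered sum pairs; collecting distinct values, A + A = {36, 43, 50, 57, 64, 71, 78, 85, 92, 99, 106}, so |A + A| = 11. Thus K = 11/6. Here |A + A| = 2|A| − 1 = 11, the minimum possible — so K = 11/6 is minimal, which holds iff A is an arithmetic progression.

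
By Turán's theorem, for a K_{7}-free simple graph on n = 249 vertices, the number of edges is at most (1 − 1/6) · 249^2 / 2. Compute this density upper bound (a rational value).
Turán density bound = (5/6) · 249^2/2 = 103335/4 ≈ 25833.75

Turán's theorem: ex(n, K_{r+1}) is achieved by the complete r-partite Turán graph T(n, r) with parts as balanced as possible, and is at most (1 − 1/r) · n^2/2. For r = 6, n = 249: the density bound is (5/6) · 62001/2 = 103335/4 ≈ 25833.75. The integer-valued extremum is e(T(249, 6)) = 25833, which is strictly less than the density bound 103335/4 since 6 ∤ 249 (the parts of T(249, 6) cannot all be equal).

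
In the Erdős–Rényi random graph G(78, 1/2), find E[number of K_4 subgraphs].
E[# K_4] = C(78, 4) · (1/2)^C(4, 2) = 1426425 / 2^6 = 22287.890625

For each 4-subset S of vertices (there are C(78, 4) = 1426425 such S), let X_S = 1 if S induces a K_4 (all C(4, 2) = 6 edges present). Then P(X_S = 1) = (1/2)^6 = 1/64. By linearity of expectation, E[# K_4] = C(78, 4) · (1/2)^6 = 1426425 / 64 = 22287.890625.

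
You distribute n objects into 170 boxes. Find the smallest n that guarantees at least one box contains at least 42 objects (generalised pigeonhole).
n = (42 − 1)·170 + 1 = 6971

By the generalised pigeonhole principle, to guarantee some box contains ≥ r objects we need more than (r − 1) · k objects total. Threshold: n = (r − 1) · k + 1. With r = 42 and k = 170: n = 41 · 170 + 1 = 6970 + 1 = 6971. For n = 6970 = 41 · 170, we can put exactly 41 objects in every box, avoiding 42 in any single one — so 6971 is tight.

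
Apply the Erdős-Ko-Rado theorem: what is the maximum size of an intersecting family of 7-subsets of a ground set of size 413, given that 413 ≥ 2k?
max |F| = C(412, 6) = 6548898787684

The Erdős-Ko-Rado theorem states: for n ≥ 2k, an intersecting family of k-subsets of an n-element set has size at most C(n − 1, k − 1), with equality for 'star' families {A ⊆ [n] : |A| = k, i ∈ A} (fix an element i). For n = 413, k = 7: C(412, 6) = 6548898787684.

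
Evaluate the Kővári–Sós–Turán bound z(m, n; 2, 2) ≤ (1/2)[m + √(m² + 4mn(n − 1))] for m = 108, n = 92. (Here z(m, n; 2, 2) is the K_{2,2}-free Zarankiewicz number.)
z(108, 92; 2, 2) ≤ (1/2)[108 + √(108² + 4·108·92·91)] = (1/2)[108 + √3628368] = 1006.4138

Kővári–Sós–Turán: let r_1, ..., r_108 be the row sums and z = Σ r_i the total number of 1s. Each pair of columns can share at most one row with both entries 1 (else a 2×2 all-ones block appears), so Σ_i C(r_i, 2) ≤ C(92, 2) = 4186. By convexity Σ_i C(r_i, 2) ≥ 108·C(z/108, 2) = z(z − 108)/(2·108), giving z² − 108z − 108·92·91 ≤ 0 and hence z ≤ (1/2)[108 + √(11664 + 4·904176)] = (1/2)[108 + √3628368] ≈ (1/2)(108 + 1904.8276) = 1006.4138.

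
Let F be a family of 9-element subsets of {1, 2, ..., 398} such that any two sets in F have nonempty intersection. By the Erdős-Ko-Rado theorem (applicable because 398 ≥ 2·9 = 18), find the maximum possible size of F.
max |F| = C(397, 8) = 14255369164931895

Erdős-Ko-Rado (1961): when n ≥ 2k, max |F| = C(n−1, k−1). The bound is attained by the star {A : i ∈ A} for any fixed i ∈ [n]. Here C(398−1, 9−1) = C(397, 8) = 14255369164931895.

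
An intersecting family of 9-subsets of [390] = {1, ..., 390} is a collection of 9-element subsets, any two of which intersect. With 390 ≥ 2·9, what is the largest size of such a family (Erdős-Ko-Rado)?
max |F| = C(389, 8) = 12095203060802928

The Erdős-Ko-Rado theorem states: for n ≥ 2k, an intersecting family of k-subsets of an n-element set has size at most C(n − 1, k − 1), with equality for 'star' families {A ⊆ [n] : |A| = k, i ∈ A} (fix an element i). For n = 390, k = 9: C(389, 8) = 12095203060802928.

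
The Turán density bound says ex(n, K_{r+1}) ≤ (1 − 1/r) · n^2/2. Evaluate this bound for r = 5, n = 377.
Turán density bound = (4/5) · 377^2/2 = 284258/5 ≈ 56851.6

Turán's theorem: ex(n, K_{r+1}) is achieved by the complete r-partite Turán graph T(n, r) with parts as balanced as possible, and is at most (1 − 1/r) · n^2/2. For r = 5, n = 377: the density bound is (4/5) · 142129/2 = 284258/5 ≈ 56851.6. The integer-valued extremum is e(T(377, 5)) = 56851, which is strictly less than the density bound 284258/5 since 5 ∤ 377 (the parts of T(377, 5) cannot all be equal).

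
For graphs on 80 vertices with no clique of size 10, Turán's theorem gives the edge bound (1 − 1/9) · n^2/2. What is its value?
Turán density bound = (8/9) · 80^2/2 = 25600/9 ≈ 2844.4444

Turán's theorem: ex(n, K_{r+1}) is achieved by the complete r-partite Turán graph T(n, r) with parts as balanced as possible, and is at most (1 − 1/r) · n^2/2. For r = 9, n = 80: the density bound is (8/9) · 6400/2 = 25600/9 ≈ 2844.4444. The integer-valued extremum is e(T(80, 9)) = 2844, which is strictly less than the density bound 25600/9 since 9 ∤ 80 (the parts of T(80, 9) cannot all be equal).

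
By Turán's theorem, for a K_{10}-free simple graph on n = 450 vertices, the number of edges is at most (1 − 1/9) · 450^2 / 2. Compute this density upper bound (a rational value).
Turán density bound = (8/9) · 450^2/2 = 90000

Turán's theorem: ex(n, K_{r+1}) is achieved by the complete r-partite Turán graph T(n, r) with parts as balanced as possible, and is at most (1 − 1/r) · n^2/2. For r = 9, n = 450: the density bound is (8/9) · 202500/2 = 90000. Since 9 ∣ 450, the Turán graph T(450, 9) has parts of equal size 50, and its edge count e(T(450, 9)) = 90000 attains the density bound exactly.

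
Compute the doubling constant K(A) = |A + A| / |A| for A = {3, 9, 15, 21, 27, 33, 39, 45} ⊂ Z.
K = |A + A| / |A| = 15/8

Enumerate A + A = {a + b : a, b ∈ A}. With |A| = 8, there are |A|^2 = 64 ordered sum pairs; collecting distinct values, A + A = {6, 12, 18, 24, 30, 36, 42, 48, 54, 60, 66, 72, 78, 84, 90}, so |A + A| = 15. Thus K = 15/8. Here |A + A| = 2|A| − 1 = 15, the minimum possible — so K = 15/8 is minimal, which holds iff A is an arithmetic progression.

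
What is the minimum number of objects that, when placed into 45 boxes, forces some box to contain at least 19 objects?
n = (19 − 1)·45 + 1 = 811

By the generalised pigeonhole principle, to guarantee some box contains ≥ r objects we need more than (r − 1) · k objects total. Threshold: n = (r − 1) · k + 1. With r = 19 and k = 45: n = 18 · 45 + 1 = 810 + 1 = 811. For n = 810 = 18 · 45, we can put exactly 18 objects in every box, avoiding 19 in any single one — so 811 is tight.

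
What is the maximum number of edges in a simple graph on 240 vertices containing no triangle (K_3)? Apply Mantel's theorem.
ex(240, K_3) = ⌊240^2/4⌋ = 14400

Mantel (1907): a triangle-free graph on n vertices has at most ⌊n^2/4⌋ edges, with equality for the complete bipartite graph K_{⌊n/2⌋, ⌈n/2⌉}. For n = 240: ⌊240^2/4⌋ = ⌊57600/4⌋ = 14400. The extremal graph is K_{120, 120}, which has 120·120 = 14400 edges.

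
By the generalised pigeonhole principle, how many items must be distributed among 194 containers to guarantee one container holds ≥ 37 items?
n = (37 − 1)·194 + 1 = 6985

By the generalised pigeonhole principle, to guarantee some box contains ≥ r objects we need more than (r − 1) · k objects total. Threshold: n = (r − 1) · k + 1. With r = 37 and k = 194: n = 36 · 194 + 1 = 6984 + 1 = 6985. For n = 6984 = 36 · 194, we can put exactly 36 objects in every box, avoiding 37 in any single one — so 6985 is tight.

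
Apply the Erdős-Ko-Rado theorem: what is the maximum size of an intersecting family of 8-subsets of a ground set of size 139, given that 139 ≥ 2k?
max |F| = C(138, 7) = 162021319416

Erdős-Ko-Rado (1961): when n ≥ 2k, max |F| = C(n−1, k−1). The bound is attained by the star {A : i ∈ A} for any fixed i ∈ [n]. Here C(139−1, 8−1) = C(138, 7) = 162021319416.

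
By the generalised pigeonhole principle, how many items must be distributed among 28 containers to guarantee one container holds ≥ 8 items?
n = (8 − 1)·28 + 1 = 197

By the generalised pigeonhole principle, to guarantee some box contains ≥ r objects we need more than (r − 1) · k objects total. Threshold: n = (r − 1) · k + 1. With r = 8 and k = 28: n = 7 · 28 + 1 = 196 + 1 = 197. For n = 196 = 7 · 28, we can put exactly 7 objects in every box, avoiding 8 in any single one — so 197 is tight.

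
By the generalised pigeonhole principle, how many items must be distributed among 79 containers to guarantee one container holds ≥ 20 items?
n = (20 − 1)·79 + 1 = 1502

By the generalised pigeonhole principle, to guarantee some box contains ≥ r objects we need more than (r − 1) · k objects total. Threshold: n = (r − 1) · k + 1. With r = 20 and k = 79: n = 19 · 79 + 1 = 1501 + 1 = 1502. For n = 1501 = 19 · 79, we can put exactly 19 objects in every box, avoiding 20 in any single one — so 1502 is tight.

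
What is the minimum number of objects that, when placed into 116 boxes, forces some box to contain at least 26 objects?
n = (26 − 1)·116 + 1 = 2901

By the generalised pigeonhole principle, to guarantee some box contains ≥ r objects we need more than (r − 1) · k objects total. Threshold: n = (r − 1) · k + 1. With r = 26 and k = 116: n = 25 · 116 + 1 = 2900 + 1 = 2901. For n = 2900 = 25 · 116, we can put exactly 25 objects in every box, avoiding 26 in any single one — so 2901 is tight.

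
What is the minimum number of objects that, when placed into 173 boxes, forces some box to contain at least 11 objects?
n = (11 − 1)·173 + 1 = 1731

By the generalised pigeonhole principle, to guarantee some box contains ≥ r objects we need more than (r − 1) · k objects total. Threshold: n = (r − 1) · k + 1. With r = 11 and k = 173: n = 10 · 173 + 1 = 1730 + 1 = 1731. For n = 1730 = 10 · 173, we can put exactly 10 objects in every box, avoiding 11 in any single one — so 1731 is tight.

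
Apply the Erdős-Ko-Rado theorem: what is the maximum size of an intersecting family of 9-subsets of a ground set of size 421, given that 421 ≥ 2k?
max |F| = C(420, 8) = 22456752200702820

The Erdős-Ko-Rado theorem states: for n ≥ 2k, an intersecting family of k-subsets of an n-element set has size at most C(n − 1, k − 1), with equality for 'star' families {A ⊆ [n] : |A| = k, i ∈ A} (fix an element i). For n = 421, k = 9: C(420, 8) = 22456752200702820.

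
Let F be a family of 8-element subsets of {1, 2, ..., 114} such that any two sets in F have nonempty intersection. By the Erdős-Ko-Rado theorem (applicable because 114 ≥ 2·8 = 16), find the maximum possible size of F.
max |F| = C(113, 7) = 38620298376

Erdős-Ko-Rado (1961): when n ≥ 2k, max |F| = C(n−1, k−1). The bound is attained by the star {A : i ∈ A} for any fixed i ∈ [n]. Here C(114−1, 8−1) = C(113, 7) = 38620298376.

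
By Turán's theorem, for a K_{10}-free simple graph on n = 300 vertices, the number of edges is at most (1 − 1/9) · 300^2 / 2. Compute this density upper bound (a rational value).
Turán density bound = (8/9) · 300^2/2 = 40000

Turán's theorem: ex(n, K_{r+1}) is achieved by the complete r-partite Turán graph T(n, r) with parts as balanced as possible, and is at most (1 − 1/r) · n^2/2. For r = 9, n = 300: the density bound is (8/9) · 90000/2 = 40000. The integer-valued extremum is e(T(300, 9)) = 39999, which is strictly less than the density bound 40000 since 9 ∤ 300 (the parts of T(300, 9) cannot all be equal).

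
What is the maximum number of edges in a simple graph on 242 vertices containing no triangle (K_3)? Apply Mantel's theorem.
ex(242, K_3) = ⌊242^2/4⌋ = 14641

Mantel (1907): a triangle-free graph on n vertices has at most ⌊n^2/4⌋ edges, with equality for the complete bipartite graph K_{⌊n/2⌋, ⌈n/2⌉}. For n = 242: ⌊242^2/4⌋ = ⌊58564/4⌋ = 14641. The extremal graph is K_{121, 121}, which has 121·121 = 14641 edges.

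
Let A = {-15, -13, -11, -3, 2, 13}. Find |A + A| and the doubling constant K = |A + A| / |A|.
K = |A + A| / |A| = 20/6 = 10/3

Enumerate A + A = {a + b : a, b ∈ A}. With |A| = 6, there are |A|^2 = 36 ordered sum pairs; collecting distinct values, A + A = {-30, -28, -26, -24, -22, -18, -16, -14, -13, -11, -9, -6, -2, -1, 0, 2, 4, 10, 15, 26}, so |A + A| = 20. Thus K = 20/6 = 10/3. For comparison, the minimum possible |A + A| over all 6-element sets is 2·6 − 1 = 11 (so min K = 11/6), attained only by arithmetic progressions.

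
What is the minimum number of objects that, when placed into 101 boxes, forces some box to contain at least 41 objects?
n = (41 − 1)·101 + 1 = 4041

By the generalised pigeonhole principle, to guarantee some box contains ≥ r objects we need more than (r − 1) · k objects total. Threshold: n = (r − 1) · k + 1. With r = 41 and k = 101: n = 40 · 101 + 1 = 4040 + 1 = 4041. For n = 4040 = 40 · 101, we can put exactly 40 objects in every box, avoiding 41 in any single one — so 4041 is tight.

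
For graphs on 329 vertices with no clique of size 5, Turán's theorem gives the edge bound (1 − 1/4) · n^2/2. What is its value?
Turán density bound = (3/4) · 329^2/2 = 324723/8 ≈ 40590.375

Turán's theorem: ex(n, K_{r+1}) is achieved by the complete r-partite Turán graph T(n, r) with parts as balanced as possible, and is at most (1 − 1/r) · n^2/2. For r = 4, n = 329: the density bound is (3/4) · 108241/2 = 324723/8 ≈ 40590.375. The integer-valued extremum is e(T(329, 4)) = 40590, which is strictly less than the density bound 324723/8 since 4 ∤ 329 (the parts of T(329, 4) cannot all be equal).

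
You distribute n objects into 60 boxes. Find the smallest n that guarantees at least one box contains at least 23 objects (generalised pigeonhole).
n = (23 − 1)·60 + 1 = 1321

By the generalised pigeonhole principle, to guarantee some box contains ≥ r objects we need more than (r − 1) · k objects total. Threshold: n = (r − 1) · k + 1. With r = 23 and k = 60: n = 22 · 60 + 1 = 1320 + 1 = 1321. For n = 1320 = 22 · 60, we can put exactly 22 objects in every box, avoiding 23 in any single one — so 1321 is tight.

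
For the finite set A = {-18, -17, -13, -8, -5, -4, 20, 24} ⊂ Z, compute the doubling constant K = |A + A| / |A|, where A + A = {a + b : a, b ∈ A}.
K = |A + A| / |A| = 31/8

Enumerate A + A = {a + b : a, b ∈ A}. With |A| = 8, there are |A|^2 = 64 ordered sum pairs; collecting distinct values, A + A = {-36, -35, -34, -31, -30, -26, -25, -23, -22, -21, -18, -17, -16, -13, -12, -10, -9, -8, 2, 3, 6, 7, 11, 12, 15, 16, 19, 20, 40, 44, 48}, so |A + A| = 31. Thus K = 31/8. For comparison, the minimum possible |A + A| over all 8-element sets is 2·8 − 1 = 15 (so min K = 15/8), attained only by arithmetic progressions.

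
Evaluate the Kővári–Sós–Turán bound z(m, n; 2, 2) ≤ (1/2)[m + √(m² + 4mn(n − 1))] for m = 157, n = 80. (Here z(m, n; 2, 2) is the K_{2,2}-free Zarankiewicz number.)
z(157, 80; 2, 2) ≤ (1/2)[157 + √(157² + 4·157·80·79)] = (1/2)[157 + √3993609] = 1077.7008

Kővári–Sós–Turán: let r_1, ..., r_157 be the row sums and z = Σ r_i the total number of 1s. Each pair of columns can share at most one row with both entries 1 (else a 2×2 all-ones block appears), so Σ_i C(r_i, 2) ≤ C(80, 2) = 3160. By convexity Σ_i C(r_i, 2) ≥ 157·C(z/157, 2) = z(z − 157)/(2·157), giving z² − 157z − 157·80·79 ≤ 0 and hence z ≤ (1/2)[157 + √(24649 + 4·992240)] = (1/2)[157 + √3993609] ≈ (1/2)(157 + 1998.4016) = 1077.7008.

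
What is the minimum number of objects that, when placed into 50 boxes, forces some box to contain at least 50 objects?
n = (50 − 1)·50 + 1 = 2451

By the generalised pigeonhole principle, to guarantee some box contains ≥ r objects we need more than (r − 1) · k objects total. Threshold: n = (r − 1) · k + 1. With r = 50 and k = 50: n = 49 · 50 + 1 = 2450 + 1 = 2451. For n = 2450 = 49 · 50, we can put exactly 49 objects in every box, avoiding 50 in any single one — so 2451 is tight.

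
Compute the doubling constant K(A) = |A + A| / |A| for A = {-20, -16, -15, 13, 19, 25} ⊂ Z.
K = |A + A| / |A| = 20/6 = 10/3

Enumerate A + A = {a + b : a, b ∈ A}. With |A| = 6, there are |A|^2 = 36 ordered sum pairs; collecting distinct values, A + A = {-40, -36, -35, -32, -31, -30, -7, -3, -2, -1, 3, 4, 5, 9, 10, 26, 32, 38, 44, 50}, so |A + A| = 20. Thus K = 20/6 = 10/3. For comparison, the minimum possible |A + A| over all 6-element sets is 2·6 − 1 = 11 (so min K = 11/6), attained only by arithmetic progressions.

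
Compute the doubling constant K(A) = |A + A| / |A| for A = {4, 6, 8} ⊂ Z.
K = |A + A| / |A| = 5/3

Enumerate A + A = {a + b : a, b ∈ A}. With |A| = 3, there are |A|^2 = 9 ordered sum pairs; collecting distinct values, A + A = {8, 10, 12, 14, 16}, so |A + A| = 5. Thus K = 5/3. Here |A + A| = 2|A| − 1 = 5, the minimum possible — so K = 5/3 is minimal, which holds iff A is an arithmetic progression.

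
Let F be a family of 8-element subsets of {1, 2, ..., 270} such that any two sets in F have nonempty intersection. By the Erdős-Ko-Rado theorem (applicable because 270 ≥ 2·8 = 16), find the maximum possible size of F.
max |F| = C(269, 7) = 18691966107188

Erdős-Ko-Rado (1961): when n ≥ 2k, max |F| = C(n−1, k−1). The bound is attained by the star {A : i ∈ A} for any fixed i ∈ [n]. Here C(270−1, 8−1) = C(269, 7) = 18691966107188.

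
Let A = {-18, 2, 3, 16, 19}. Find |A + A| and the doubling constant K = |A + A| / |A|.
K = |A + A| / |A| = 15/5 = 3

Enumerate A + A = {a + b : a, b ∈ A}. With |A| = 5, there are |A|^2 = 25 ordered sum pairs; collecting distinct values, A + A = {-36, -16, -15, -2, 1, 4, 5, 6, 18, 19, 21, 22, 32, 35, 38}, so |A + A| = 15. Thus K = 15/5 = 3. For comparison, the minimum possible |A + A| over all 5-element sets is 2·5 − 1 = 9 (so min K = 9/5), attained only by arithmetic progressions.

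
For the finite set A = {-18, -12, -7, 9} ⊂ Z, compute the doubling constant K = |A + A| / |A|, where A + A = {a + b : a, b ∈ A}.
K = |A + A| / |A| = 10/4 = 5/2

Enumerate A + A = {a + b : a, b ∈ A}. With |A| = 4, there are |A|^2 = 16 ordered sum pairs; collecting distinct values, A + A = {-36, -30, -25, -24, -19, -14, -9, -3, 2, 18}, so |A + A| = 10. Thus K = 10/4 = 5/2. For comparison, the minimum possible |A + A| over all 4-element sets is 2·4 − 1 = 7 (so min K = 7/4), attained only by arithmetic progressions.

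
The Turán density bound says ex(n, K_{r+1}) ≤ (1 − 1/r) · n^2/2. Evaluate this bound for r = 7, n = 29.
Turán density bound = (6/7) · 29^2/2 = 2523/7 ≈ 360.4286

Turán's theorem: ex(n, K_{r+1}) is achieved by the complete r-partite Turán graph T(n, r) with parts as balanced as possible, and is at most (1 − 1/r) · n^2/2. For r = 7, n = 29: the density bound is (6/7) · 841/2 = 2523/7 ≈ 360.4286. The integer-valued extremum is e(T(29, 7)) = 360, which is strictly less than the density bound 2523/7 since 7 ∤ 29 (the parts of T(29, 7) cannot all be equal).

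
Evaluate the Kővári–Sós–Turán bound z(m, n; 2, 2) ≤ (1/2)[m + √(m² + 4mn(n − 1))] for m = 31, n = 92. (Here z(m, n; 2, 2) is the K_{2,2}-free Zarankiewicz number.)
z(31, 92; 2, 2) ≤ (1/2)[31 + √(31² + 4·31·92·91)] = (1/2)[31 + √1039089] = 525.1786

Kővári–Sós–Turán: let r_1, ..., r_31 be the row sums and z = Σ r_i the total number of 1s. Each pair of columns can share at most one row with both entries 1 (else a 2×2 all-ones block appears), so Σ_i C(r_i, 2) ≤ C(92, 2) = 4186. By convexity Σ_i C(r_i, 2) ≥ 31·C(z/31, 2) = z(z − 31)/(2·31), giving z² − 31z − 31·92·91 ≤ 0 and hence z ≤ (1/2)[31 + √(961 + 4·259532)] = (1/2)[31 + √1039089] ≈ (1/2)(31 + 1019.3572) = 525.1786.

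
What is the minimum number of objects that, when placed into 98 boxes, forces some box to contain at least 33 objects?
n = (33 − 1)·98 + 1 = 3137

By the generalised pigeonhole principle, to guarantee some box contains ≥ r objects we need more than (r − 1) · k objects total. Threshold: n = (r − 1) · k + 1. With r = 33 and k = 98: n = 32 · 98 + 1 = 3136 + 1 = 3137. For n = 3136 = 32 · 98, we can put exactly 32 objects in every box, avoiding 33 in any single one — so 3137 is tight.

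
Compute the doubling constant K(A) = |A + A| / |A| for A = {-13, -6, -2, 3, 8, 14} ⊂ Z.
K = |A + A| / |A| = 19/6

Enumerate A + A = {a + b : a, b ∈ A}. With |A| = 6, there are |A|^2 = 36 ordered sum pairs; collecting distinct values, A + A = {-26, -19, -15, -12, -10, -8, -5, -4, -3, 1, 2, 6, 8, 11, 12, 16, 17, 22, 28}, so |A + A| = 19. Thus K = 19/6. For comparison, the minimum possible |A + A| over all 6-element sets is 2·6 − 1 = 11 (so min K = 11/6), attained only by arithmetic progressions.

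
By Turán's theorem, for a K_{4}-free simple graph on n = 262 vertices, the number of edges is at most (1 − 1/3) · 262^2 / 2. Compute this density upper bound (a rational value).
Turán density bound = (2/3) · 262^2/2 = 68644/3 ≈ 22881.3333

Turán's theorem: ex(n, K_{r+1}) is achieved by the complete r-partite Turán graph T(n, r) with parts as balanced as possible, and is at most (1 − 1/r) · n^2/2. For r = 3, n = 262: the density bound is (2/3) · 68644/2 = 68644/3 ≈ 22881.3333. The integer-valued extremum is e(T(262, 3)) = 22881, which is strictly less than the density bound 68644/3 since 3 ∤ 262 (the parts of T(262, 3) cannot all be equal).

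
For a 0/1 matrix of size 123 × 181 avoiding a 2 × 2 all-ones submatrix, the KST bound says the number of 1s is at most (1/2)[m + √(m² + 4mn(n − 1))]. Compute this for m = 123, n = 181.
z(123, 181; 2, 2) ≤ (1/2)[123 + √(123² + 4·123·181·180)] = (1/2)[123 + √16044489] = 2064.2786

Kővári–Sós–Turán: let r_1, ..., r_123 be the row sums and z = Σ r_i the total number of 1s. Each pair of columns can share at most one row with both entries 1 (else a 2×2 all-ones block appears), so Σ_i C(r_i, 2) ≤ C(181, 2) = 16290. By convexity Σ_i C(r_i, 2) ≥ 123·C(z/123, 2) = z(z − 123)/(2·123), giving z² − 123z − 123·181·180 ≤ 0 and hence z ≤ (1/2)[123 + √(15129 + 4·4007340)] = (1/2)[123 + √16044489] ≈ (1/2)(123 + 4005.5573) = 2064.2786.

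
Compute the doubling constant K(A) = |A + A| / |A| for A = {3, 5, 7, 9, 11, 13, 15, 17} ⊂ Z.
K = |A + A| / |A| = 15/8

Enumerate A + A = {a + b : a, b ∈ A}. With |A| = 8, there are |A|^2 = 64 ordered sum pairs; collecting distinct values, A + A = {6, 8, 10, 12, 14, 16, 18, 20, 22, 24, 26, 28, 30, 32, 34}, so |A + A| = 15. Thus K = 15/8. Here |A + A| = 2|A| − 1 = 15, the minimum possible — so K = 15/8 is minimal, which holds iff A is an arithmetic progression.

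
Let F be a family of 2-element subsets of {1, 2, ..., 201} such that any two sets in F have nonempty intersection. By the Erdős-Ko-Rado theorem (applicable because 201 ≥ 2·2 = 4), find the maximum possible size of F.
max |F| = C(200, 1) = 200

Erdős-Ko-Rado (1961): when n ≥ 2k, max |F| = C(n−1, k−1). The bound is attained by the star {A : i ∈ A} for any fixed i ∈ [n]. Here C(201−1, 2−1) = C(200, 1) = 200.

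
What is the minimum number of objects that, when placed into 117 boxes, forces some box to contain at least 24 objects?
n = (24 − 1)·117 + 1 = 2692

By the generalised pigeonhole principle, to guarantee some box contains ≥ r objects we need more than (r − 1) · k objects total. Threshold: n = (r − 1) · k + 1. With r = 24 and k = 117: n = 23 · 117 + 1 = 2691 + 1 = 2692. For n = 2691 = 23 · 117, we can put exactly 23 objects in every box, avoiding 24 in any single one — so 2692 is tight.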